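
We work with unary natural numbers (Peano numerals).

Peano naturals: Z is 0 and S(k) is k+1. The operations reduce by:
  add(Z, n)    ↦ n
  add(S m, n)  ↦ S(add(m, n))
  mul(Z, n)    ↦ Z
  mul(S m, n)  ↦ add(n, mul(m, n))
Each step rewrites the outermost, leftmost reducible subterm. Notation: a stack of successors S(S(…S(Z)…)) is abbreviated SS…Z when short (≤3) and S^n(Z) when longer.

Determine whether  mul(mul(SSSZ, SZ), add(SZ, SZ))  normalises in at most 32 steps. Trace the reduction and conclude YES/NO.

  start: mul(mul(SSSZ, SZ), add(SZ, SZ))
  [1] mul(add(SZ, mul(SSZ, SZ)), add(SZ, SZ))
  [2] mul(S(add(Z, mul(SSZ, SZ))), add(SZ, SZ))
  [3] add(add(SZ, SZ), mul(add(Z, mul(SSZ, SZ)), add(SZ, SZ)))
  [4] add(S(add(Z, SZ)), mul(add(Z, mul(SSZ, SZ)), add(SZ, SZ)))
  [5] S(add(add(Z, SZ), mul(add(Z, mul(SSZ, SZ)), add(SZ, SZ))))
  [6] S(add(SZ, mul(add(Z, mul(SSZ, SZ)), add(SZ, SZ))))
  [7] S(S(add(Z, mul(add(Z, mul(SSZ, SZ)), add(SZ, SZ)))))
  [8] S(S(mul(add(Z, mul(SSZ, SZ)), add(SZ, SZ))))
  [9] S(S(mul(mul(SSZ, SZ), add(SZ, SZ))))
  [10] S(S(mul(add(SZ, mul(SZ, SZ)), add(SZ, SZ))))
  [11] S(S(mul(S(add(Z, mul(SZ, SZ))), add(SZ, SZ))))
  [12] S(S(add(add(SZ, SZ), mul(add(Z, mul(SZ, SZ)), add(SZ, SZ)))))
  [13] S(S(add(S(add(Z, SZ)), mul(add(Z, mul(SZ, SZ)), add(SZ, SZ)))))
  [14] S(S(S(add(add(Z, SZ), mul(add(Z, mul(SZ, SZ)), add(SZ, SZ))))))
  [15] S(S(S(add(SZ, mul(add(Z, mul(SZ, SZ)), add(SZ, SZ))))))
  [16] S(S(S(S(add(Z, mul(add(Z, mul(SZ, SZ)), add(SZ, SZ)))))))
  [17] S(S(S(S(mul(add(Z, mul(SZ, SZ)), add(SZ, SZ))))))
  [18] S(S(S(S(mul(mul(SZ, SZ), add(SZ, SZ))))))
  [19] S(S(S(S(mul(add(SZ, mul(Z, SZ)), add(SZ, SZ))))))
  [20] S(S(S(S(mul(S(add(Z, mul(Z, SZ))), add(SZ, SZ))))))
  [21] S(S(S(S(add(add(SZ, SZ), mul(add(Z, mul(Z, SZ)), add(SZ, SZ)))))))
  [22] S(S(S(S(add(S(add(Z, SZ)), mul(add(Z, mul(Z, SZ)), add(SZ, SZ)))))))
  [23] S(S(S(S(S(add(add(Z, SZ), mul(add(Z, mul(Z, SZ)), add(SZ, SZ))))))))
  [24] S(S(S(S(S(add(SZ, mul(add(Z, mul(Z, SZ)), add(SZ, SZ))))))))
  [25] S(S(S(S(S(S(add(Z, mul(add(Z, mul(Z, SZ)), add(SZ, SZ)))))))))
  [26] S(S(S(S(S(S(mul(add(Z, mul(Z, SZ)), add(SZ, SZ))))))))
  [27] S(S(S(S(S(S(mul(mul(Z, SZ), add(SZ, SZ))))))))
  [28] S(S(S(S(S(S(mul(Z, add(SZ, SZ))))))))
  [29] S^6(Z)

Answer: YES — reaches normal form S^6(Z) in 29 ≤ 32 steps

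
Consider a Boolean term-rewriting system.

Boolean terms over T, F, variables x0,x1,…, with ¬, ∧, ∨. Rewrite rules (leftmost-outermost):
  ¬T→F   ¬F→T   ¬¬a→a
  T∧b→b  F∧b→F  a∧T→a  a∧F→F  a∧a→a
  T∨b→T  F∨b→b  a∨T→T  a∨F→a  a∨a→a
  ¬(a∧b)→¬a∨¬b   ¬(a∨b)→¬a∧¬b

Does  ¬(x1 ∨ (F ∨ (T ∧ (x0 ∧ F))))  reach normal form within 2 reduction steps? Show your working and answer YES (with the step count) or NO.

  start: ¬(x1 ∨ (F ∨ (T ∧ (x0 ∧ F))))
  →1  ¬x1 ∧ ¬(F ∨ (T ∧ (x0 ∧ F)))
  →2  ¬x1 ∧ (¬F ∧ ¬(T ∧ (x0 ∧ F)))

Answer: NO — after 2 steps the term is ¬x1 ∧ (¬F ∧ ¬(T ∧ (x0 ∧ F))), not yet normal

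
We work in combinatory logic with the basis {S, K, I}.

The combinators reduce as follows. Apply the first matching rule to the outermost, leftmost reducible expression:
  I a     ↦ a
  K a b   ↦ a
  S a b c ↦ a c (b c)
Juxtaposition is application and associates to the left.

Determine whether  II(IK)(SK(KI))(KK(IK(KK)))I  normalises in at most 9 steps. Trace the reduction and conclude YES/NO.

Answer: YES — reaches normal form I in 6 ≤ 9 steps

Derivation:
  start: II(IK)(SK(KI))(KK(IK(KK)))I
  →1  I(IK)(SK(KI))(KK(IK(KK)))I
  →2  IK(SK(KI))(KK(IK(KK)))I
  →3  K(SK(KI))(KK(IK(KK)))I
  →4  SK(KI)I
  →5  KI(KII)
  →6  I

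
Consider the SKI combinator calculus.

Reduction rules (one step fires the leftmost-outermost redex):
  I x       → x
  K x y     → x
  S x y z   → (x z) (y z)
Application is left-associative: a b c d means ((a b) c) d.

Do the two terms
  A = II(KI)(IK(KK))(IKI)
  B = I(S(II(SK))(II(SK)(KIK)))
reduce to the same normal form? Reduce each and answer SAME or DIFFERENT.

Answer: DIFFERENT — A ⇓ KI, B ⇓ S(SK)(SKI)

Reduction:
Term A:
  start: II(KI)(IK(KK))(IKI)
  [1] I(KI)(IK(KK))(IKI)
  [2] KI(IK(KK))(IKI)
  [3] I(IKI)
  [4] IKI
  [5] KI

Term B:
  start: I(S(II(SK))(II(SK)(KIK)))
  [1] S(II(SK))(II(SK)(KIK))
  [2] S(I(SK))(II(SK)(KIK))
  [3] S(SK)(II(SK)(KIK))
  [4] S(SK)(I(SK)(KIK))
  [5] S(SK)(SK(KIK))
  [6] S(SK)(SKI)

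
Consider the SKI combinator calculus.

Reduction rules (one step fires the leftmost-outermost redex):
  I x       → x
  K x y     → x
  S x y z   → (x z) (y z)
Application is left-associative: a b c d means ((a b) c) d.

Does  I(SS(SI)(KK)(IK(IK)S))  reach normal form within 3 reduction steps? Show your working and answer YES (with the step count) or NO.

  start: I(SS(SI)(KK)(IK(IK)S))
  step 1: SS(SI)(KK)(IK(IK)S)
  step 2: S(KK)(SI(KK))(IK(IK)S)
  step 3: KK(IK(IK)S)(SI(KK)(IK(IK)S))

Answer: NO — after 3 steps the term is KK(IK(IK)S)(SI(KK)(IK(IK)S)), not yet normal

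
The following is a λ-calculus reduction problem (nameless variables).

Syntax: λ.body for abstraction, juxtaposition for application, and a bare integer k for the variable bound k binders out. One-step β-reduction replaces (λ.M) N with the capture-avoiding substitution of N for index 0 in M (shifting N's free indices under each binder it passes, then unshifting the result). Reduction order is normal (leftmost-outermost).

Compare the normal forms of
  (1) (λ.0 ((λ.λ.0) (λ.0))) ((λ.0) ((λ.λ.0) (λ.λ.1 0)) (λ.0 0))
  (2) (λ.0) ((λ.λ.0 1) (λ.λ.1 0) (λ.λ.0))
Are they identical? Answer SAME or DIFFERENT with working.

Term A:
  start: (λ.0 ((λ.λ.0) (λ.0))) ((λ.0) ((λ.λ.0) (λ.λ.1 0)) (λ.0 0))
  step 1: (λ.0) ((λ.λ.0) (λ.λ.1 0)) (λ.0 0) ((λ.λ.0) (λ.0))
  step 2: (λ.λ.0) (λ.λ.1 0) (λ.0 0) ((λ.λ.0) (λ.0))
  step 3: (λ.0) (λ.0 0) ((λ.λ.0) (λ.0))
  step 4: (λ.0 0) ((λ.λ.0) (λ.0))
  step 5: (λ.λ.0) (λ.0) ((λ.λ.0) (λ.0))
  step 6: (λ.0) ((λ.λ.0) (λ.0))
  step 7: (λ.λ.0) (λ.0)
  step 8: λ.0

Term B:
  start: (λ.0) ((λ.λ.0 1) (λ.λ.1 0) (λ.λ.0))
  step 1: (λ.λ.0 1) (λ.λ.1 0) (λ.λ.0)
  step 2: (λ.0 (λ.λ.1 0)) (λ.λ.0)
  step 3: (λ.λ.0) (λ.λ.1 0)
  step 4: λ.0

Answer: SAME — A ⇓ λ.0, B ⇓ λ.0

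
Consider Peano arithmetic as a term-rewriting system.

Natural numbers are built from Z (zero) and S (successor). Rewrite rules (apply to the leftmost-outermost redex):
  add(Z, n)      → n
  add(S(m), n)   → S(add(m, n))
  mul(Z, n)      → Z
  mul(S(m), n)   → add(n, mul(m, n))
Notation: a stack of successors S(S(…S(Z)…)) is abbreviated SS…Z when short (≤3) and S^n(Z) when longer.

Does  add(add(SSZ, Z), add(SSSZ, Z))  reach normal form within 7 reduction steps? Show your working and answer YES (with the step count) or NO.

  start: add(add(SSZ, Z), add(SSSZ, Z))
  →1  add(S(add(SZ, Z)), add(SSSZ, Z))
  →2  S(add(add(SZ, Z), add(SSSZ, Z)))
  →3  S(add(S(add(Z, Z)), add(SSSZ, Z)))
  →4  S(S(add(add(Z, Z), add(SSSZ, Z))))
  →5  S(S(add(Z, add(SSSZ, Z))))
  →6  S(S(add(SSSZ, Z)))
  →7  S(S(S(add(SSZ, Z))))

Answer: NO — after 7 steps the term is S(S(S(add(SSZ, Z)))), not yet normal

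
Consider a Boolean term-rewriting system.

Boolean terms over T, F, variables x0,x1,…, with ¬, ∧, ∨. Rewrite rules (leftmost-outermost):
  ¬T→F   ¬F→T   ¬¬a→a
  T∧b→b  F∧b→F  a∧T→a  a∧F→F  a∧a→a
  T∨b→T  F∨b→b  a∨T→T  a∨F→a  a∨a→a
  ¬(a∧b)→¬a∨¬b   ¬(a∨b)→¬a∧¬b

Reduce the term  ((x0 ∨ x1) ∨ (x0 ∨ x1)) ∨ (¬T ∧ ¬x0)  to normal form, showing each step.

Answer: normal form = x0 ∨ x1  (in 4 steps)

Reduction:
  start: ((x0 ∨ x1) ∨ (x0 ∨ x1)) ∨ (¬T ∧ ¬x0)
  →1  (x0 ∨ x1) ∨ (¬T ∧ ¬x0)
  →2  (x0 ∨ x1) ∨ (F ∧ ¬x0)
  →3  (x0 ∨ x1) ∨ F
  →4  x0 ∨ x1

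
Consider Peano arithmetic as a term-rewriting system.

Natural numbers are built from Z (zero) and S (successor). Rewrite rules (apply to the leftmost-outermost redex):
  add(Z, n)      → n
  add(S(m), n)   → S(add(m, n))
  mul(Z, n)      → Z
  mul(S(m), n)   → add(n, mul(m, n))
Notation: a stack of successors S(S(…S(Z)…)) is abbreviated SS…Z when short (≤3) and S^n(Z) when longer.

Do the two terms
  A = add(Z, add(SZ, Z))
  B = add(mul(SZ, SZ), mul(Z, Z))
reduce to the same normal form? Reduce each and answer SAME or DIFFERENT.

Answer: SAME — A ⇓ SZ, B ⇓ SZ

Reduction:
Term A:
  start: add(Z, add(SZ, Z))
  →1  add(SZ, Z)
  →2  S(add(Z, Z))
  →3  SZ

Term B:
  start: add(mul(SZ, SZ), mul(Z, Z))
  →1  add(add(SZ, mul(Z, SZ)), mul(Z, Z))
  →2  add(S(add(Z, mul(Z, SZ))), mul(Z, Z))
  →3  S(add(add(Z, mul(Z, SZ)), mul(Z, Z)))
  →4  S(add(mul(Z, SZ), mul(Z, Z)))
  →5  S(add(Z, mul(Z, Z)))
  →6  S(mul(Z, Z))
  →7  SZ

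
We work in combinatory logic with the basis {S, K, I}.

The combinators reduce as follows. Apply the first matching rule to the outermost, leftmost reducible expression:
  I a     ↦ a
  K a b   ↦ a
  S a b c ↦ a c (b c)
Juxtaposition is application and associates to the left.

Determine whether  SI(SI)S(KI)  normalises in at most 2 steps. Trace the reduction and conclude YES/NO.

Answer: YES — reaches normal form S(SIS)(KI) in 2 ≤ 2 steps

Derivation:
  start: SI(SI)S(KI)
  step 1: IS(SIS)(KI)
  step 2: S(SIS)(KI)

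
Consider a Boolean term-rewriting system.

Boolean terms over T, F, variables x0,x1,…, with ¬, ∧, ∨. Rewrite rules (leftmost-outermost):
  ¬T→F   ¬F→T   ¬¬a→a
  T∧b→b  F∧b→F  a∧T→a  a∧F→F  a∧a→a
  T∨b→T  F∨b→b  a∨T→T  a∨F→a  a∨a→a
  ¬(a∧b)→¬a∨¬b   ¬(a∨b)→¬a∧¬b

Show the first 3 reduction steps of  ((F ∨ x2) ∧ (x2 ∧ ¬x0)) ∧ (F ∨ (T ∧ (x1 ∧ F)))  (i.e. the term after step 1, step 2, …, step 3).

  start: ((F ∨ x2) ∧ (x2 ∧ ¬x0)) ∧ (F ∨ (T ∧ (x1 ∧ F)))
  step 1: (x2 ∧ (x2 ∧ ¬x0)) ∧ (F ∨ (T ∧ (x1 ∧ F)))
  step 2: (x2 ∧ (x2 ∧ ¬x0)) ∧ (T ∧ (x1 ∧ F))
  step 3: (x2 ∧ (x2 ∧ ¬x0)) ∧ (x1 ∧ F)

Answer: after 3 steps: (x2 ∧ (x2 ∧ ¬x0)) ∧ (x1 ∧ F)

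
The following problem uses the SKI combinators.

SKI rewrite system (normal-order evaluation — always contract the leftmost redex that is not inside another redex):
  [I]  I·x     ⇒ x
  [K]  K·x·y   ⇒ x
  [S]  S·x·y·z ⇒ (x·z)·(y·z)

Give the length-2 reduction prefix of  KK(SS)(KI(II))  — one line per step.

Answer: after 2 steps: KI

Reduction:
  start: KK(SS)(KI(II))
  [1] K(KI(II))
  [2] KI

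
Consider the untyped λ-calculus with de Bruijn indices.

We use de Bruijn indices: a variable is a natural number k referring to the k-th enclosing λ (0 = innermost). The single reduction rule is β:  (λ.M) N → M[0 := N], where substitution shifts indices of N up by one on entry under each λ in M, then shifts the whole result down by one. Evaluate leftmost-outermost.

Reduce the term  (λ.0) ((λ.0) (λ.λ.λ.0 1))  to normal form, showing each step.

  start: (λ.0) ((λ.0) (λ.λ.λ.0 1))
  [1] (λ.0) (λ.λ.λ.0 1)
  [2] λ.λ.λ.0 1

Answer: normal form = λ.λ.λ.0 1  (in 2 steps)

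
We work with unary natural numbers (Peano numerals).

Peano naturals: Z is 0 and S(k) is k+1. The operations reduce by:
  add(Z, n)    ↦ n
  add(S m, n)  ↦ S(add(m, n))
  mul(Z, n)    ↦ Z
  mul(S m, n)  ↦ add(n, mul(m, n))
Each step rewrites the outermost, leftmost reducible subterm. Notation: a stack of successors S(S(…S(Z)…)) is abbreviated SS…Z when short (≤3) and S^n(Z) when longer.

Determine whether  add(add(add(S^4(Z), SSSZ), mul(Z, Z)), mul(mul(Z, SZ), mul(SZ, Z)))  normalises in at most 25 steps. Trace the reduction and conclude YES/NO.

  start: add(add(add(S^4(Z), SSSZ), mul(Z, Z)), mul(mul(Z, SZ), mul(SZ, Z)))
  step 1: add(add(S(add(SSSZ, SSSZ)), mul(Z, Z)), mul(mul(Z, SZ), mul(SZ, Z)))
  step 2: add(S(add(add(SSSZ, SSSZ), mul(Z, Z))), mul(mul(Z, SZ), mul(SZ, Z)))
  step 3: S(add(add(add(SSSZ, SSSZ), mul(Z, Z)), mul(mul(Z, SZ), mul(SZ, Z))))
  step 4: S(add(add(S(add(SSZ, SSSZ)), mul(Z, Z)), mul(mul(Z, SZ), mul(SZ, Z))))
  step 5: S(add(S(add(add(SSZ, SSSZ), mul(Z, Z))), mul(mul(Z, SZ), mul(SZ, Z))))
  step 6: S(S(add(add(add(SSZ, SSSZ), mul(Z, Z)), mul(mul(Z, SZ), mul(SZ, Z)))))
  step 7: S(S(add(add(S(add(SZ, SSSZ)), mul(Z, Z)), mul(mul(Z, SZ), mul(SZ, Z)))))
  step 8: S(S(add(S(add(add(SZ, SSSZ), mul(Z, Z))), mul(mul(Z, SZ), mul(SZ, Z)))))
  step 9: S(S(S(add(add(add(SZ, SSSZ), mul(Z, Z)), mul(mul(Z, SZ), mul(SZ, Z))))))
  step 10: S(S(S(add(add(S(add(Z, SSSZ)), mul(Z, Z)), mul(mul(Z, SZ), mul(SZ, Z))))))
  step 11: S(S(S(add(S(add(add(Z, SSSZ), mul(Z, Z))), mul(mul(Z, SZ), mul(SZ, Z))))))
  step 12: S(S(S(S(add(add(add(Z, SSSZ), mul(Z, Z)), mul(mul(Z, SZ), mul(SZ, Z)))))))
  step 13: S(S(S(S(add(add(SSSZ, mul(Z, Z)), mul(mul(Z, SZ), mul(SZ, Z)))))))
  step 14: S(S(S(S(add(S(add(SSZ, mul(Z, Z))), mul(mul(Z, SZ), mul(SZ, Z)))))))
  step 15: S(S(S(S(S(add(add(SSZ, mul(Z, Z)), mul(mul(Z, SZ), mul(SZ, Z))))))))
  step 16: S(S(S(S(S(add(S(add(SZ, mul(Z, Z))), mul(mul(Z, SZ), mul(SZ, Z))))))))
  step 17: S(S(S(S(S(S(add(add(SZ, mul(Z, Z)), mul(mul(Z, SZ), mul(SZ, Z)))))))))
  step 18: S(S(S(S(S(S(add(S(add(Z, mul(Z, Z))), mul(mul(Z, SZ), mul(SZ, Z)))))))))
  step 19: S(S(S(S(S(S(S(add(add(Z, mul(Z, Z)), mul(mul(Z, SZ), mul(SZ, Z))))))))))
  step 20: S(S(S(S(S(S(S(add(mul(Z, Z), mul(mul(Z, SZ), mul(SZ, Z))))))))))
  step 21: S(S(S(S(S(S(S(add(Z, mul(mul(Z, SZ), mul(SZ, Z))))))))))
  step 22: S(S(S(S(S(S(S(mul(mul(Z, SZ), mul(SZ, Z)))))))))
  step 23: S(S(S(S(S(S(S(mul(Z, mul(SZ, Z)))))))))
  step 24: S^7(Z)

Answer: YES — reaches normal form S^7(Z) in 24 ≤ 25 steps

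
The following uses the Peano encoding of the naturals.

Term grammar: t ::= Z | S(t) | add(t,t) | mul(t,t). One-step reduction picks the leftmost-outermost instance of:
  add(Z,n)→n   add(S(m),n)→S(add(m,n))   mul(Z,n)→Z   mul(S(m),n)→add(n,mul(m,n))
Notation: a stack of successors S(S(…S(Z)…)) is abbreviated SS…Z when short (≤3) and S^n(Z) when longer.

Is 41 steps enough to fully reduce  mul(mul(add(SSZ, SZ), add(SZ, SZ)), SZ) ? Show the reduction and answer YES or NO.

  start: mul(mul(add(SSZ, SZ), add(SZ, SZ)), SZ)
  →1  mul(mul(S(add(SZ, SZ)), add(SZ, SZ)), SZ)
  →2  mul(add(add(SZ, SZ), mul(add(SZ, SZ), add(SZ, SZ))), SZ)
  →3  mul(add(S(add(Z, SZ)), mul(add(SZ, SZ), add(SZ, SZ))), SZ)
  →4  mul(S(add(add(Z, SZ), mul(add(SZ, SZ), add(SZ, SZ)))), SZ)
  →5  add(SZ, mul(add(add(Z, SZ), mul(add(SZ, SZ), add(SZ, SZ))), SZ))
  →6  S(add(Z, mul(add(add(Z, SZ), mul(add(SZ, SZ), add(SZ, SZ))), SZ)))
  →7  S(mul(add(add(Z, SZ), mul(add(SZ, SZ), add(SZ, SZ))), SZ))
  →8  S(mul(add(SZ, mul(add(SZ, SZ), add(SZ, SZ))), SZ))
  →9  S(mul(S(add(Z, mul(add(SZ, SZ), add(SZ, SZ)))), SZ))
  →10  S(add(SZ, mul(add(Z, mul(add(SZ, SZ), add(SZ, SZ))), SZ)))
  →11  S(S(add(Z, mul(add(Z, mul(add(SZ, SZ), add(SZ, SZ))), SZ))))
  →12  S(S(mul(add(Z, mul(add(SZ, SZ), add(SZ, SZ))), SZ)))
  →13  S(S(mul(mul(add(SZ, SZ), add(SZ, SZ)), SZ)))
  →14  S(S(mul(mul(S(add(Z, SZ)), add(SZ, SZ)), SZ)))
  →15  S(S(mul(add(add(SZ, SZ), mul(add(Z, SZ), add(SZ, SZ))), SZ)))
  →16  S(S(mul(add(S(add(Z, SZ)), mul(add(Z, SZ), add(SZ, SZ))), SZ)))
  →17  S(S(mul(S(add(add(Z, SZ), mul(add(Z, SZ), add(SZ, SZ)))), SZ)))
  →18  S(S(add(SZ, mul(add(add(Z, SZ), mul(add(Z, SZ), add(SZ, SZ))), SZ))))
  →19  S(S(S(add(Z, mul(add(add(Z, SZ), mul(add(Z, SZ), add(SZ, SZ))), SZ)))))
  →20  S(S(S(mul(add(add(Z, SZ), mul(add(Z, SZ), add(SZ, SZ))), SZ))))
  →21  S(S(S(mul(add(SZ, mul(add(Z, SZ), add(SZ, SZ))), SZ))))
  →22  S(S(S(mul(S(add(Z, mul(add(Z, SZ), add(SZ, SZ)))), SZ))))
  →23  S(S(S(add(SZ, mul(add(Z, mul(add(Z, SZ), add(SZ, SZ))), SZ)))))
  →24  S(S(S(S(add(Z, mul(add(Z, mul(add(Z, SZ), add(SZ, SZ))), SZ))))))
  →25  S(S(S(S(mul(add(Z, mul(add(Z, SZ), add(SZ, SZ))), SZ)))))
  →26  S(S(S(S(mul(mul(add(Z, SZ), add(SZ, SZ)), SZ)))))
  →27  S(S(S(S(mul(mul(SZ, add(SZ, SZ)), SZ)))))
  →28  S(S(S(S(mul(add(add(SZ, SZ), mul(Z, add(SZ, SZ))), SZ)))))
  →29  S(S(S(S(mul(add(S(add(Z, SZ)), mul(Z, add(SZ, SZ))), SZ)))))
  →30  S(S(S(S(mul(S(add(add(Z, SZ), mul(Z, add(SZ, SZ)))), SZ)))))
  →31  S(S(S(S(add(SZ, mul(add(add(Z, SZ), mul(Z, add(SZ, SZ))), SZ))))))
  →32  S(S(S(S(S(add(Z, mul(add(add(Z, SZ), mul(Z, add(SZ, SZ))), SZ)))))))
  →33  S(S(S(S(S(mul(add(add(Z, SZ), mul(Z, add(SZ, SZ))), SZ))))))
  →34  S(S(S(S(S(mul(add(SZ, mul(Z, add(SZ, SZ))), SZ))))))
  →35  S(S(S(S(S(mul(S(add(Z, mul(Z, add(SZ, SZ)))), SZ))))))
  →36  S(S(S(S(S(add(SZ, mul(add(Z, mul(Z, add(SZ, SZ))), SZ)))))))
  →37  S(S(S(S(S(S(add(Z, mul(add(Z, mul(Z, add(SZ, SZ))), SZ))))))))
  →38  S(S(S(S(S(S(mul(add(Z, mul(Z, add(SZ, SZ))), SZ)))))))
  →39  S(S(S(S(S(S(mul(mul(Z, add(SZ, SZ)), SZ)))))))
  →40  S(S(S(S(S(S(mul(Z, SZ)))))))
  →41  S^6(Z)

Answer: YES — reaches normal form S^6(Z) in 41 ≤ 41 steps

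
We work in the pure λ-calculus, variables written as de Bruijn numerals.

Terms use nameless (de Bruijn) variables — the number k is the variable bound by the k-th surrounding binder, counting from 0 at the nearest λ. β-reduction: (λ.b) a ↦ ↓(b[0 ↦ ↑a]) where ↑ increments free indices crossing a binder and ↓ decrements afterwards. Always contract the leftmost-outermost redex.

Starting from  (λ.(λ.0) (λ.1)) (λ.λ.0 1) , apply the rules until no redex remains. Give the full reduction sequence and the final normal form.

  start: (λ.(λ.0) (λ.1)) (λ.λ.0 1)
  →1  (λ.0) (λ.λ.λ.0 1)
  →2  λ.λ.λ.0 1

Answer: normal form = λ.λ.λ.0 1  (in 2 steps)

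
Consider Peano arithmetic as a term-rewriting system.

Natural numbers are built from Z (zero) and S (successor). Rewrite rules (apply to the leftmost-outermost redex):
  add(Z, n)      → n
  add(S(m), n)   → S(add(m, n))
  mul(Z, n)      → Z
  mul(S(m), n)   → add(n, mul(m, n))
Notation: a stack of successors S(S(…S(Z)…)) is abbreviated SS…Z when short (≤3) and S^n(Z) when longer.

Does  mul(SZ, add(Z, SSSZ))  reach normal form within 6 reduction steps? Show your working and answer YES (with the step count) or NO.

  start: mul(SZ, add(Z, SSSZ))
  →1  add(add(Z, SSSZ), mul(Z, add(Z, SSSZ)))
  →2  add(SSSZ, mul(Z, add(Z, SSSZ)))
  →3  S(add(SSZ, mul(Z, add(Z, SSSZ))))
  →4  S(S(add(SZ, mul(Z, add(Z, SSSZ)))))
  →5  S(S(S(add(Z, mul(Z, add(Z, SSSZ))))))
  →6  S(S(S(mul(Z, add(Z, SSSZ)))))

Answer: NO — after 6 steps the term is S(S(S(mul(Z, add(Z, SSSZ))))), not yet normal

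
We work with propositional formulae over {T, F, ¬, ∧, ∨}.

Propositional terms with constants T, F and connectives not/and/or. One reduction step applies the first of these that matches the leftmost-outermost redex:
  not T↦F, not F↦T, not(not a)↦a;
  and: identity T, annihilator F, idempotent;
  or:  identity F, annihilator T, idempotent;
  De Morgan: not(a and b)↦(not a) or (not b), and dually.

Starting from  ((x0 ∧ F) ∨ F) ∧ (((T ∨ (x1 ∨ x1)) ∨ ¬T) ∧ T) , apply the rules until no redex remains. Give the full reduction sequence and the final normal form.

Answer: normal form = F  (in 3 steps)

Derivation:
  start: ((x0 ∧ F) ∨ F) ∧ (((T ∨ (x1 ∨ x1)) ∨ ¬T) ∧ T)
  [1] (x0 ∧ F) ∧ (((T ∨ (x1 ∨ x1)) ∨ ¬T) ∧ T)
  [2] F ∧ (((T ∨ (x1 ∨ x1)) ∨ ¬T) ∧ T)
  [3] F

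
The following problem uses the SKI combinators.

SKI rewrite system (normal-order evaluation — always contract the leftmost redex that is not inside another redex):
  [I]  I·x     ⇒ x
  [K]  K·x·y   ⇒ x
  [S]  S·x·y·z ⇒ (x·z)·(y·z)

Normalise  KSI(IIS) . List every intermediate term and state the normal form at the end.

  start: KSI(IIS)
  [1] S(IIS)
  [2] S(IS)
  [3] SS

Answer: normal form = SS  (in 3 steps)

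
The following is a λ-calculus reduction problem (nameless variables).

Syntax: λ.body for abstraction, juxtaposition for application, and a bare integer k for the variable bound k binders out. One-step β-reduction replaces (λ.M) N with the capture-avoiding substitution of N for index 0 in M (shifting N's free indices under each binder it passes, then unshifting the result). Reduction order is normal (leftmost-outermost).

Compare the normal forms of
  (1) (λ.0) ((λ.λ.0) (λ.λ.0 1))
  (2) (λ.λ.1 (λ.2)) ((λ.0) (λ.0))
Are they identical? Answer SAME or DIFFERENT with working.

Answer: DIFFERENT — A ⇓ λ.0, B ⇓ λ.λ.λ.0

Derivation:
Term A:
  start: (λ.0) ((λ.λ.0) (λ.λ.0 1))
  step 1: (λ.λ.0) (λ.λ.0 1)
  step 2: λ.0

Term B:
  start: (λ.λ.1 (λ.2)) ((λ.0) (λ.0))
  step 1: λ.(λ.0) (λ.0) (λ.(λ.0) (λ.0))
  step 2: λ.(λ.0) (λ.(λ.0) (λ.0))
  step 3: λ.λ.(λ.0) (λ.0)
  step 4: λ.λ.λ.0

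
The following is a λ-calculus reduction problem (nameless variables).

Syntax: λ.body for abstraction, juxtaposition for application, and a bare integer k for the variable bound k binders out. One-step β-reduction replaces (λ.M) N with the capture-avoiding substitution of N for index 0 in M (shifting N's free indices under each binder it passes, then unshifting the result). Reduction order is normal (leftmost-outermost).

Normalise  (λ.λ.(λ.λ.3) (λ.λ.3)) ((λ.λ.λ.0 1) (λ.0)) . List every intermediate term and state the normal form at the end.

Answer: normal form = λ.λ.λ.λ.0 1  (in 3 steps)

Derivation:
  start: (λ.λ.(λ.λ.3) (λ.λ.3)) ((λ.λ.λ.0 1) (λ.0))
  →1  λ.(λ.λ.(λ.λ.λ.0 1) (λ.0)) (λ.λ.(λ.λ.λ.0 1) (λ.0))
  →2  λ.λ.(λ.λ.λ.0 1) (λ.0)
  →3  λ.λ.λ.λ.0 1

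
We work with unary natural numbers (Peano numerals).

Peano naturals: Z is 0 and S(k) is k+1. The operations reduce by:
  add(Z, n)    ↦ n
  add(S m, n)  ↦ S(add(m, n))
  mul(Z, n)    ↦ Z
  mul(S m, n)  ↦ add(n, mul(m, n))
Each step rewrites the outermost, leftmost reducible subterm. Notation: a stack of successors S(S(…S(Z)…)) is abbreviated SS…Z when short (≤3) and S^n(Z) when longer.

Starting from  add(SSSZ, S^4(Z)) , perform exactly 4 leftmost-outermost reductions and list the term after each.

  start: add(SSSZ, S^4(Z))
  [1] S(add(SSZ, S^4(Z)))
  [2] S(S(add(SZ, S^4(Z))))
  [3] S(S(S(add(Z, S^4(Z)))))
  [4] S^7(Z)

Answer: after 4 steps: S^7(Z)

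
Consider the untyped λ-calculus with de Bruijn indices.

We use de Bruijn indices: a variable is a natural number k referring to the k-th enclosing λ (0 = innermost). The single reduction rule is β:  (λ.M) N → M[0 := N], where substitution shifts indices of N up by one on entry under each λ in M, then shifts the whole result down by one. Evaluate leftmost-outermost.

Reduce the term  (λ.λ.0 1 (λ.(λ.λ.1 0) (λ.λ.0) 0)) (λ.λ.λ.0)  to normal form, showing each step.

Answer: normal form = λ.0 (λ.λ.λ.0) (λ.λ.0)  (in 4 steps)

Working:
  start: (λ.λ.0 1 (λ.(λ.λ.1 0) (λ.λ.0) 0)) (λ.λ.λ.0)
  step 1: λ.0 (λ.λ.λ.0) (λ.(λ.λ.1 0) (λ.λ.0) 0)
  step 2: λ.0 (λ.λ.λ.0) (λ.(λ.(λ.λ.0) 0) 0)
  step 3: λ.0 (λ.λ.λ.0) (λ.(λ.λ.0) 0)
  step 4: λ.0 (λ.λ.λ.0) (λ.λ.0)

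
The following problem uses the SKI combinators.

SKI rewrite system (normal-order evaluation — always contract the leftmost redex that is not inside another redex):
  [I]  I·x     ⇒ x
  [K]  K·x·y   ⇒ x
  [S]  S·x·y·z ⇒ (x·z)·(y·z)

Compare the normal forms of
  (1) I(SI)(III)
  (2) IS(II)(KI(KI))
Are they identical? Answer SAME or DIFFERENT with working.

Answer: SAME — A ⇓ SII, B ⇓ SII

Derivation:
Term A:
  start: I(SI)(III)
  step 1: SI(III)
  step 2: SI(II)
  step 3: SII

Term B:
  start: IS(II)(KI(KI))
  step 1: S(II)(KI(KI))
  step 2: SI(KI(KI))
  step 3: SII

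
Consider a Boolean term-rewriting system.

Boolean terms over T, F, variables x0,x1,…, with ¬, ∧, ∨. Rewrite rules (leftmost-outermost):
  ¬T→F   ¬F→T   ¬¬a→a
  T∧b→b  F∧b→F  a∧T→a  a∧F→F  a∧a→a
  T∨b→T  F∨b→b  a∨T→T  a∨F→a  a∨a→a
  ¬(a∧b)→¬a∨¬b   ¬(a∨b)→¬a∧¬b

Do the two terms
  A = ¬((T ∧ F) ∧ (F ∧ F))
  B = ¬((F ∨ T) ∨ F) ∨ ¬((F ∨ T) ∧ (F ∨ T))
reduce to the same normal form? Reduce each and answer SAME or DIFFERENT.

Answer: DIFFERENT — A ⇓ T, B ⇓ F

Working:
Term A:
  start: ¬((T ∧ F) ∧ (F ∧ F))
  step 1: ¬(T ∧ F) ∨ ¬(F ∧ F)
  step 2: (¬T ∨ ¬F) ∨ ¬(F ∧ F)
  step 3: (F ∨ ¬F) ∨ ¬(F ∧ F)
  step 4: ¬F ∨ ¬(F ∧ F)
  step 5: T ∨ ¬(F ∧ F)
  step 6: T

Term B:
  start: ¬((F ∨ T) ∨ F) ∨ ¬((F ∨ T) ∧ (F ∨ T))
  step 1: (¬(F ∨ T) ∧ ¬F) ∨ ¬((F ∨ T) ∧ (F ∨ T))
  step 2: ((¬F ∧ ¬T) ∧ ¬F) ∨ ¬((F ∨ T) ∧ (F ∨ T))
  step 3: ((T ∧ ¬T) ∧ ¬F) ∨ ¬((F ∨ T) ∧ (F ∨ T))
  step 4: (¬T ∧ ¬F) ∨ ¬((F ∨ T) ∧ (F ∨ T))
  step 5: (F ∧ ¬F) ∨ ¬((F ∨ T) ∧ (F ∨ T))
  step 6: F ∨ ¬((F ∨ T) ∧ (F ∨ T))
  step 7: ¬((F ∨ T) ∧ (F ∨ T))
  step 8: ¬(F ∨ T) ∨ ¬(F ∨ T)
  step 9: ¬(F ∨ T)
  step 10: ¬F ∧ ¬T
  step 11: T ∧ ¬T
  step 12: ¬T
  step 13: F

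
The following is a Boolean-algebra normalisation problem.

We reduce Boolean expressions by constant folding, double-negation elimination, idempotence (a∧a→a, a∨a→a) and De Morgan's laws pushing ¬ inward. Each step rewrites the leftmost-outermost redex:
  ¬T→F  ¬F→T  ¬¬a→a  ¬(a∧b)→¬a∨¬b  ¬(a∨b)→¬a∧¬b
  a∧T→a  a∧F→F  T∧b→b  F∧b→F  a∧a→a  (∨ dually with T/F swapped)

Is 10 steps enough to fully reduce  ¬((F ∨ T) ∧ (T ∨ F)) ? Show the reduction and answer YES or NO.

Answer: YES — reaches normal form F in 9 ≤ 10 steps

Reduction:
  start: ¬((F ∨ T) ∧ (T ∨ F))
  [1] ¬(F ∨ T) ∨ ¬(T ∨ F)
  [2] (¬F ∧ ¬T) ∨ ¬(T ∨ F)
  [3] (T ∧ ¬T) ∨ ¬(T ∨ F)
  [4] ¬T ∨ ¬(T ∨ F)
  [5] F ∨ ¬(T ∨ F)
  [6] ¬(T ∨ F)
  [7] ¬T ∧ ¬F
  [8] F ∧ ¬F
  [9] F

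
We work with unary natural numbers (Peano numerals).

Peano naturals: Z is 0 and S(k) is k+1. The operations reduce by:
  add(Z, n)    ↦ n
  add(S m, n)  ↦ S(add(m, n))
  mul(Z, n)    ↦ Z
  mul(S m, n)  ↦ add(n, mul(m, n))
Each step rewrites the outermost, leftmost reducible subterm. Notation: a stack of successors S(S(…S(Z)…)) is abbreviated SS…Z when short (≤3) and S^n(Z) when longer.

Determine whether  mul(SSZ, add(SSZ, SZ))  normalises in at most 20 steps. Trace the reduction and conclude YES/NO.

Answer: YES — reaches normal form S^6(Z) in 17 ≤ 20 steps

Reduction:
  start: mul(SSZ, add(SSZ, SZ))
  [1] add(add(SSZ, SZ), mul(SZ, add(SSZ, SZ)))
  [2] add(S(add(SZ, SZ)), mul(SZ, add(SSZ, SZ)))
  [3] S(add(add(SZ, SZ), mul(SZ, add(SSZ, SZ))))
  [4] S(add(S(add(Z, SZ)), mul(SZ, add(SSZ, SZ))))
  [5] S(S(add(add(Z, SZ), mul(SZ, add(SSZ, SZ)))))
  [6] S(S(add(SZ, mul(SZ, add(SSZ, SZ)))))
  [7] S(S(S(add(Z, mul(SZ, add(SSZ, SZ))))))
  [8] S(S(S(mul(SZ, add(SSZ, SZ)))))
  [9] S(S(S(add(add(SSZ, SZ), mul(Z, add(SSZ, SZ))))))
  [10] S(S(S(add(S(add(SZ, SZ)), mul(Z, add(SSZ, SZ))))))
  [11] S(S(S(S(add(add(SZ, SZ), mul(Z, add(SSZ, SZ)))))))
  [12] S(S(S(S(add(S(add(Z, SZ)), mul(Z, add(SSZ, SZ)))))))
  [13] S(S(S(S(S(add(add(Z, SZ), mul(Z, add(SSZ, SZ))))))))
  [14] S(S(S(S(S(add(SZ, mul(Z, add(SSZ, SZ))))))))
  [15] S(S(S(S(S(S(add(Z, mul(Z, add(SSZ, SZ)))))))))
  [16] S(S(S(S(S(S(mul(Z, add(SSZ, SZ))))))))
  [17] S^6(Z)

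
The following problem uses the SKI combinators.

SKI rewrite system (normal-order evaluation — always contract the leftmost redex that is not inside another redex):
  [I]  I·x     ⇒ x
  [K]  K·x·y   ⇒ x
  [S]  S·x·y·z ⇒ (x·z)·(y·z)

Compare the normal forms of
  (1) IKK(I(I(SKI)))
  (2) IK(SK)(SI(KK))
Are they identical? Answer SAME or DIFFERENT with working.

Answer: DIFFERENT — A ⇓ K, B ⇓ SK

Working:
Term A:
  start: IKK(I(I(SKI)))
  [1] KK(I(I(SKI)))
  [2] K

Term B:
  start: IK(SK)(SI(KK))
  [1] K(SK)(SI(KK))
  [2] SK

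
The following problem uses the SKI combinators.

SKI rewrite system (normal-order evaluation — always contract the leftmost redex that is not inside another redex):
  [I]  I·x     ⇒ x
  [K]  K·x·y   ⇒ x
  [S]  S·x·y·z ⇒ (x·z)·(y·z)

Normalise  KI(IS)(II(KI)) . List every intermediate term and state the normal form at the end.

  start: KI(IS)(II(KI))
  →1  I(II(KI))
  →2  II(KI)
  →3  I(KI)
  →4  KI

Answer: normal form = KI  (in 4 steps)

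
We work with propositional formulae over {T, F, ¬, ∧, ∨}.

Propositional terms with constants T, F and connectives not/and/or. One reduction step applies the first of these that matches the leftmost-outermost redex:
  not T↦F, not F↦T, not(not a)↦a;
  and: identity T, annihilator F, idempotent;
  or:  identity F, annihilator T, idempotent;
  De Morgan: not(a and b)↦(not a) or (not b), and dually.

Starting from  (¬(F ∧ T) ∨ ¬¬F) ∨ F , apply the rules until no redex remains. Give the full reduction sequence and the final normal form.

Answer: normal form = T  (in 5 steps)

Derivation:
  start: (¬(F ∧ T) ∨ ¬¬F) ∨ F
  →1  ¬(F ∧ T) ∨ ¬¬F
  →2  (¬F ∨ ¬T) ∨ ¬¬F
  →3  (T ∨ ¬T) ∨ ¬¬F
  →4  T ∨ ¬¬F
  →5  T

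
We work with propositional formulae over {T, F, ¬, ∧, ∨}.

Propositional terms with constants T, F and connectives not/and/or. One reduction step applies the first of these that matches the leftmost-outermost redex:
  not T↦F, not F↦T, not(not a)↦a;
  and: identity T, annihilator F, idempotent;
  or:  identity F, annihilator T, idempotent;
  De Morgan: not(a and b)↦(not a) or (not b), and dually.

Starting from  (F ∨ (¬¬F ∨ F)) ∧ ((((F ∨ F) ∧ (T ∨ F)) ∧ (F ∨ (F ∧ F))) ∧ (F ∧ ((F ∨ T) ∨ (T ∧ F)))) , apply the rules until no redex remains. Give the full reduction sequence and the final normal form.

Answer: normal form = F  (in 4 steps)

Derivation:
  start: (F ∨ (¬¬F ∨ F)) ∧ ((((F ∨ F) ∧ (T ∨ F)) ∧ (F ∨ (F ∧ F))) ∧ (F ∧ ((F ∨ T) ∨ (T ∧ F))))
  step 1: (¬¬F ∨ F) ∧ ((((F ∨ F) ∧ (T ∨ F)) ∧ (F ∨ (F ∧ F))) ∧ (F ∧ ((F ∨ T) ∨ (T ∧ F))))
  step 2: ¬¬F ∧ ((((F ∨ F) ∧ (T ∨ F)) ∧ (F ∨ (F ∧ F))) ∧ (F ∧ ((F ∨ T) ∨ (T ∧ F))))
  step 3: F ∧ ((((F ∨ F) ∧ (T ∨ F)) ∧ (F ∨ (F ∧ F))) ∧ (F ∧ ((F ∨ T) ∨ (T ∧ F))))
  step 4: F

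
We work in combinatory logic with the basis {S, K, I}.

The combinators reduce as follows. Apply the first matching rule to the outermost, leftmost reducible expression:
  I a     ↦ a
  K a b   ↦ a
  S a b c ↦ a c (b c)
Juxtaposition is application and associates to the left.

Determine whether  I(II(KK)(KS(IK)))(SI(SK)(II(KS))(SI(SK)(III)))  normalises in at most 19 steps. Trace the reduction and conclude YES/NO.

Answer: YES — reaches normal form K(S(SKI)) in 16 ≤ 19 steps

Reduction:
  start: I(II(KK)(KS(IK)))(SI(SK)(II(KS))(SI(SK)(III)))
  [1] II(KK)(KS(IK))(SI(SK)(II(KS))(SI(SK)(III)))
  [2] I(KK)(KS(IK))(SI(SK)(II(KS))(SI(SK)(III)))
  [3] KK(KS(IK))(SI(SK)(II(KS))(SI(SK)(III)))
  [4] K(SI(SK)(II(KS))(SI(SK)(III)))
  [5] K(I(II(KS))(SK(II(KS)))(SI(SK)(III)))
  [6] K(II(KS)(SK(II(KS)))(SI(SK)(III)))
  [7] K(I(KS)(SK(II(KS)))(SI(SK)(III)))
  [8] K(KS(SK(II(KS)))(SI(SK)(III)))
  [9] K(S(SI(SK)(III)))
  [10] K(S(I(III)(SK(III))))
  [11] K(S(III(SK(III))))
  [12] K(S(II(SK(III))))
  [13] K(S(I(SK(III))))
  [14] K(S(SK(III)))
  [15] K(S(SK(II)))
  [16] K(S(SKI))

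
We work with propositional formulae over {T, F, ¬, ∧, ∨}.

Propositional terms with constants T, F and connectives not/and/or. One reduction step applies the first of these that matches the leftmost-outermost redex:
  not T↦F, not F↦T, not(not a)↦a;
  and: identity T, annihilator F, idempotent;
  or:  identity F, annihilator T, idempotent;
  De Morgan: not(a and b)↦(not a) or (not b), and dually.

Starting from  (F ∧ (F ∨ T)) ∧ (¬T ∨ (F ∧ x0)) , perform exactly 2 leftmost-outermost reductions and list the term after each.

Answer: after 2 steps: F

Reduction:
  start: (F ∧ (F ∨ T)) ∧ (¬T ∨ (F ∧ x0))
  →1  F ∧ (¬T ∨ (F ∧ x0))
  →2  F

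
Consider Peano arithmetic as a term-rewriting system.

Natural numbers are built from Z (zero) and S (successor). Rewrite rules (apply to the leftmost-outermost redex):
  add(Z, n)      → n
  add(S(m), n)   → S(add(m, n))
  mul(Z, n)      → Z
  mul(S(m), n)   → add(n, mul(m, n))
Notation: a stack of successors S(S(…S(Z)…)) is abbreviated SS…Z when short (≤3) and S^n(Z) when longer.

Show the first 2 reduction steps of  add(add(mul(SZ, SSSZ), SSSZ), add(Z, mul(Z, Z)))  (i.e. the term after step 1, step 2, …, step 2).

  start: add(add(mul(SZ, SSSZ), SSSZ), add(Z, mul(Z, Z)))
  step 1: add(add(add(SSSZ, mul(Z, SSSZ)), SSSZ), add(Z, mul(Z, Z)))
  step 2: add(add(S(add(SSZ, mul(Z, SSSZ))), SSSZ), add(Z, mul(Z, Z)))

Answer: after 2 steps: add(add(S(add(SSZ, mul(Z, SSSZ))), SSSZ), add(Z, mul(Z, Z)))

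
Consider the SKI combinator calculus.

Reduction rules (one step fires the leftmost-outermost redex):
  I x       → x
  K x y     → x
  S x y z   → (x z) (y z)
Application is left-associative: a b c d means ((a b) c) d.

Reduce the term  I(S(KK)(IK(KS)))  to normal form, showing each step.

Answer: normal form = S(KK)(K(KS))  (in 2 steps)

Reduction:
  start: I(S(KK)(IK(KS)))
  [1] S(KK)(IK(KS))
  [2] S(KK)(K(KS))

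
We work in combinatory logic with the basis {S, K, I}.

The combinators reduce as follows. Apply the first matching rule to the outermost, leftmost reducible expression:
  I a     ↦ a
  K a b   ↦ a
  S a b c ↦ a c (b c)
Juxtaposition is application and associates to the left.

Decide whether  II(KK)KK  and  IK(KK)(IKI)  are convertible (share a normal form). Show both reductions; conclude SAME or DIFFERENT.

Answer: SAME — A ⇓ KK, B ⇓ KK

Reduction:
Term A:
  start: II(KK)KK
  [1] I(KK)KK
  [2] KKKK
  [3] KK

Term B:
  start: IK(KK)(IKI)
  [1] K(KK)(IKI)
  [2] KK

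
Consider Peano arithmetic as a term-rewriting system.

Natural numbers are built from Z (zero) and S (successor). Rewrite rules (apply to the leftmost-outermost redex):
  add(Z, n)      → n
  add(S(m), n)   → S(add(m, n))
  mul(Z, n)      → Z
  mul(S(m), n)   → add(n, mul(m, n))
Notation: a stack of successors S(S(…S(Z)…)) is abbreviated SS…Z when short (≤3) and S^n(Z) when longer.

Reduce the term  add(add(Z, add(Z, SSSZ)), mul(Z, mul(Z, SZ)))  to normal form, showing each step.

  start: add(add(Z, add(Z, SSSZ)), mul(Z, mul(Z, SZ)))
  step 1: add(add(Z, SSSZ), mul(Z, mul(Z, SZ)))
  step 2: add(SSSZ, mul(Z, mul(Z, SZ)))
  step 3: S(add(SSZ, mul(Z, mul(Z, SZ))))
  step 4: S(S(add(SZ, mul(Z, mul(Z, SZ)))))
  step 5: S(S(S(add(Z, mul(Z, mul(Z, SZ))))))
  step 6: S(S(S(mul(Z, mul(Z, SZ)))))
  step 7: SSSZ

Answer: normal form = SSSZ  (in 7 steps)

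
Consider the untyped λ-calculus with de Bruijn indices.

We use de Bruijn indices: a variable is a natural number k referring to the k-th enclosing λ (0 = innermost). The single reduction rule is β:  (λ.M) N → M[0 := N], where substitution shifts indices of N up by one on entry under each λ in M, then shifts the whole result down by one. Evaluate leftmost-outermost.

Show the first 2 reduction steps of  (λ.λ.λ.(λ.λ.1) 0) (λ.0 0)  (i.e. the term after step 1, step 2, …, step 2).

  start: (λ.λ.λ.(λ.λ.1) 0) (λ.0 0)
  step 1: λ.λ.(λ.λ.1) 0
  step 2: λ.λ.λ.1

Answer: after 2 steps: λ.λ.λ.1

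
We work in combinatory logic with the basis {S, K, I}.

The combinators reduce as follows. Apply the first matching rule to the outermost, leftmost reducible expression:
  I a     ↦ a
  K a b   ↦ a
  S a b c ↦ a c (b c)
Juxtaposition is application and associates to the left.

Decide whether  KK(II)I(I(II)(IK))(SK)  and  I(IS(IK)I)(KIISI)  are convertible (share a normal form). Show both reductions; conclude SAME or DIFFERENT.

Term A:
  start: KK(II)I(I(II)(IK))(SK)
  →1  KI(I(II)(IK))(SK)
  →2  I(SK)
  →3  SK

Term B:
  start: I(IS(IK)I)(KIISI)
  →1  IS(IK)I(KIISI)
  →2  S(IK)I(KIISI)
  →3  IK(KIISI)(I(KIISI))
  →4  K(KIISI)(I(KIISI))
  →5  KIISI
  →6  ISI
  →7  SI

Answer: DIFFERENT — A ⇓ SK, B ⇓ SI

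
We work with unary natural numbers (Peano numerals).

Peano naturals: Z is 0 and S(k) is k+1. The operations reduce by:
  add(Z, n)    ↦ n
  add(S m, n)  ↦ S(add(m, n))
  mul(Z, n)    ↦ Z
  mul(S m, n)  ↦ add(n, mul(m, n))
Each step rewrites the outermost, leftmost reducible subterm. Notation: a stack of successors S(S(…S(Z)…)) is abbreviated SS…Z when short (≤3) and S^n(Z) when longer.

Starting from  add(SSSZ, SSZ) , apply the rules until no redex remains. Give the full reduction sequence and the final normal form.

  start: add(SSSZ, SSZ)
  →1  S(add(SSZ, SSZ))
  →2  S(S(add(SZ, SSZ)))
  →3  S(S(S(add(Z, SSZ))))
  →4  S^5(Z)

Answer: normal form = S^5(Z)  (in 4 steps)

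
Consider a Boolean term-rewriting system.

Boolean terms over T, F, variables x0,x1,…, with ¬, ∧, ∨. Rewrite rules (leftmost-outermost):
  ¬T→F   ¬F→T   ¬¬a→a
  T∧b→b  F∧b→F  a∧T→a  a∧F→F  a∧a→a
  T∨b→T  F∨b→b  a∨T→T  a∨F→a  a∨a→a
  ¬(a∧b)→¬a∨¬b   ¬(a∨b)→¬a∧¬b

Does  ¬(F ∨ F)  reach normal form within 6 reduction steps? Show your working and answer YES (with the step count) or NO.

Answer: YES — reaches normal form T in 3 ≤ 6 steps

Reduction:
  start: ¬(F ∨ F)
  [1] ¬F ∧ ¬F
  [2] ¬F
  [3] T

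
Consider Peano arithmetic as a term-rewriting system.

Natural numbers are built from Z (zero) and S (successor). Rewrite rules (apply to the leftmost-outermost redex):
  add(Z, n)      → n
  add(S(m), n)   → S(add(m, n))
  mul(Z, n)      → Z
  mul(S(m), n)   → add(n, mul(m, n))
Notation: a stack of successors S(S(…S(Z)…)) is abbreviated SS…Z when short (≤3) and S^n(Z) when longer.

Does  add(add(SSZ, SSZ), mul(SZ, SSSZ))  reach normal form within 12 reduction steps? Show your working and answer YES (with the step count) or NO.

  start: add(add(SSZ, SSZ), mul(SZ, SSSZ))
  [1] add(S(add(SZ, SSZ)), mul(SZ, SSSZ))
  [2] S(add(add(SZ, SSZ), mul(SZ, SSSZ)))
  [3] S(add(S(add(Z, SSZ)), mul(SZ, SSSZ)))
  [4] S(S(add(add(Z, SSZ), mul(SZ, SSSZ))))
  [5] S(S(add(SSZ, mul(SZ, SSSZ))))
  [6] S(S(S(add(SZ, mul(SZ, SSSZ)))))
  [7] S(S(S(S(add(Z, mul(SZ, SSSZ))))))
  [8] S(S(S(S(mul(SZ, SSSZ)))))
  [9] S(S(S(S(add(SSSZ, mul(Z, SSSZ))))))
  [10] S(S(S(S(S(add(SSZ, mul(Z, SSSZ)))))))
  [11] S(S(S(S(S(S(add(SZ, mul(Z, SSSZ))))))))
  [12] S(S(S(S(S(S(S(add(Z, mul(Z, SSSZ)))))))))

Answer: NO — after 12 steps the term is S(S(S(S(S(S(S(add(Z, mul(Z, SSSZ))))))))), not yet normal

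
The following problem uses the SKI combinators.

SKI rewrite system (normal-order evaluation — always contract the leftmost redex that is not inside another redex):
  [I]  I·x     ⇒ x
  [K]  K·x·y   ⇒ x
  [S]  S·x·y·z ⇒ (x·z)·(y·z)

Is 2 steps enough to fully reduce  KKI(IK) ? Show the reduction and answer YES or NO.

Answer: YES — reaches normal form KK in 2 ≤ 2 steps

Derivation:
  start: KKI(IK)
  step 1: K(IK)
  step 2: KK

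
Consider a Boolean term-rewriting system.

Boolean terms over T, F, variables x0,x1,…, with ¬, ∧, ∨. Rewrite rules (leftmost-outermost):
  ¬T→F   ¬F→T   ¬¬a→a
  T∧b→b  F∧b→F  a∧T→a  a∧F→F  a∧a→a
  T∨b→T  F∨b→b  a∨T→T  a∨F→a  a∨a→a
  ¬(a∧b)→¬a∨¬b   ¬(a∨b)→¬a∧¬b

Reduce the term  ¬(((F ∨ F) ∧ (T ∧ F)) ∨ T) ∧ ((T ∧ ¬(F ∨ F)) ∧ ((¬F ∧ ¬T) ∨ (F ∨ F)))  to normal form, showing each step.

  start: ¬(((F ∨ F) ∧ (T ∧ F)) ∨ T) ∧ ((T ∧ ¬(F ∨ F)) ∧ ((¬F ∧ ¬T) ∨ (F ∨ F)))
  →1  (¬((F ∨ F) ∧ (T ∧ F)) ∧ ¬T) ∧ ((T ∧ ¬(F ∨ F)) ∧ ((¬F ∧ ¬T) ∨ (F ∨ F)))
  →2  ((¬(F ∨ F) ∨ ¬(T ∧ F)) ∧ ¬T) ∧ ((T ∧ ¬(F ∨ F)) ∧ ((¬F ∧ ¬T) ∨ (F ∨ F)))
  →3  (((¬F ∧ ¬F) ∨ ¬(T ∧ F)) ∧ ¬T) ∧ ((T ∧ ¬(F ∨ F)) ∧ ((¬F ∧ ¬T) ∨ (F ∨ F)))
  →4  ((¬F ∨ ¬(T ∧ F)) ∧ ¬T) ∧ ((T ∧ ¬(F ∨ F)) ∧ ((¬F ∧ ¬T) ∨ (F ∨ F)))
  →5  ((T ∨ ¬(T ∧ F)) ∧ ¬T) ∧ ((T ∧ ¬(F ∨ F)) ∧ ((¬F ∧ ¬T) ∨ (F ∨ F)))
  →6  (T ∧ ¬T) ∧ ((T ∧ ¬(F ∨ F)) ∧ ((¬F ∧ ¬T) ∨ (F ∨ F)))
  →7  ¬T ∧ ((T ∧ ¬(F ∨ F)) ∧ ((¬F ∧ ¬T) ∨ (F ∨ F)))
  →8  F ∧ ((T ∧ ¬(F ∨ F)) ∧ ((¬F ∧ ¬T) ∨ (F ∨ F)))
  →9  F

Answer: normal form = F  (in 9 steps)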